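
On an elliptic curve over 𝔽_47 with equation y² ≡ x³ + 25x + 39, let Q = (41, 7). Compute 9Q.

(34, 14)

Repeated addition: build up to 9Q.
2Q: tangent at (41, 7): λ = (3·41² + 25)/(2·7) ≡ 39/14. 14⁻¹ ≡ 37 (mod 47), so λ ≡ 39·37 ≡ 33.
  x = λ² - 41 - 41 = 1089 - 82 ≡ 20; y = λ·(41 - 20) - 7 ≡ 28. → (20, 28)
3Q: (20, 28) + (41, 7). λ = (7 - 28)/(41 - 20) ≡ 26/21 mod 47. 21⁻¹ ≡ 9 (mod 47), so λ ≡ 46.
  x = λ² - 20 - 41 = 2116 - 61 ≡ 34; y = λ·(20 - 34) - 28 ≡ 33. → (34, 33)
4Q: (34, 33) + (41, 7). λ = (7 - 33)/(41 - 34) ≡ 21/7 mod 47. 7⁻¹ ≡ 27 (mod 47) since 7·27 = 189 ≡ 1, so λ ≡ 3.
  x = λ² - 34 - 41 = 9 - 75 ≡ 28; y = λ·(34 - 28) - 33 ≡ 32. → (28, 32)
5Q: (28, 32) + (41, 7). λ = (7 - 32)/(41 - 28) ≡ 22/13 mod 47. 13⁻¹ ≡ 29 (mod 47) since 13·29 = 377 ≡ 1, so λ ≡ 27.
  x = λ² - 28 - 41 = 729 - 69 ≡ 2; y = λ·(28 - 2) - 32 ≡ 12. → (2, 12)
6Q: (2, 12) + (41, 7). λ = (7 - 12)/(41 - 2) ≡ 42/39 mod 47. 39⁻¹ ≡ 41 (mod 47), so λ ≡ 30.
  x = λ² - 2 - 41 = 900 - 43 ≡ 11; y = λ·(2 - 11) - 12 ≡ 0. → (11, 0)
7Q: (11, 0) + (41, 7). λ = (7 - 0)/(41 - 11) ≡ 7/30 mod 47. 30⁻¹ ≡ 11 (mod 47) since 30·11 = 330 ≡ 1, so λ ≡ 30.
  x = λ² - 11 - 41 = 900 - 52 ≡ 2; y = λ·(11 - 2) - 0 ≡ 35. → (2, 35)
8Q: (2, 35) + (41, 7). λ = (7 - 35)/(41 - 2) ≡ 19/39 mod 47. 39⁻¹ ≡ 41 (mod 47) since 39·41 = 1599 ≡ 1, so λ ≡ 27.
  x = λ² - 2 - 41 = 729 - 43 ≡ 28; y = λ·(2 - 28) - 35 ≡ 15. → (28, 15)
9Q: (28, 15) + (41, 7). λ = (7 - 15)/(41 - 28) ≡ 39/13 mod 47. 13⁻¹ ≡ 29 (mod 47) since 13·29 = 377 ≡ 1, so λ ≡ 3.
  x = λ² - 28 - 41 = 9 - 69 ≡ 34; y = λ·(28 - 34) - 15 ≡ 14. → (34, 14)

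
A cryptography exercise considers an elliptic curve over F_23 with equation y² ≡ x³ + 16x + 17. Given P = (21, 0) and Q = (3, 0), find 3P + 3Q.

First 3P:
Repeated addition: build up to 3P.
2P: (21, 0) + (21, 0): same x and y₁ ≡ -y₂, so the sum is 𝒪.
3P: 𝒪 + (21, 0) = (21, 0) (identity).
3P = (21, 0).
Next 3Q:
Repeated addition: build up to 3Q.
2Q: (3, 0) + (3, 0): same x and y₁ ≡ -y₂, so the sum is 𝒪.
3Q: 𝒪 + (3, 0) = (3, 0) (identity).
3Q = (3, 0).
Finally 3P + 3Q:
(21, 0) + (3, 0). λ = (0 - 0)/(3 - 21) ≡ 0/5 mod 23. 5⁻¹ ≡ 14 (mod 23) since 5·14 = 70 ≡ 1, so λ ≡ 0.
  x = λ² - 21 - 3 = 0 - 24 ≡ 22; y = λ·(21 - 22) - 0 ≡ 0. → (22, 0)

(22, 0)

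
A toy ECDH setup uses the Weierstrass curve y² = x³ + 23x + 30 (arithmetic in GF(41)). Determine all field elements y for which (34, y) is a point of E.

10, 31

x³ + 23x + 30 = 40116 ≡ 18 (mod 41).
Square roots of 18 mod 41: 10 and 31 (since 10² = 100 ≡ 18).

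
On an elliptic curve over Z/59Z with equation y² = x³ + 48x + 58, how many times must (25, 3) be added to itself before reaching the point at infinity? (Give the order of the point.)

3

2P: tangent at (25, 3): λ = (3·25² + 48)/(2·3) ≡ 35/6. 6⁻¹ ≡ 10 (mod 59) since 6·10 = 60 ≡ 1, so λ ≡ 35·10 ≡ 55.
  x = λ² - 25 - 25 = 3025 - 50 ≡ 25; y = λ·(25 - 25) - 3 ≡ 56. → (25, 56)
3P: (25, 56) + (25, 3): same x and y₁ ≡ -y₂, so the sum is the point at infinity.
3P = the point at infinity, so the order is 3.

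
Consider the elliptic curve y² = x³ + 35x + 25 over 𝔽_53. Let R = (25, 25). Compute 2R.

tangent at (25, 25): λ = (3·25² + 35)/(2·25) ≡ 2/50. 50⁻¹ ≡ 35 (mod 53) since 50·35 = 1750 ≡ 1, so λ ≡ 2·35 ≡ 17.
  x = λ² - 25 - 25 = 289 - 50 ≡ 27; y = λ·(25 - 27) - 25 ≡ 47. → (27, 47)

(27, 47)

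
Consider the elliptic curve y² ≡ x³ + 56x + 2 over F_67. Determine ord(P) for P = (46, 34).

2P: tangent at (46, 34): λ = (3·46² + 56)/(2·34) ≡ 39/1. 1⁻¹ ≡ 1 (mod 67) since 1·1 = 1 ≡ 1, so λ ≡ 39·1 ≡ 39.
  x = λ² - 46 - 46 = 1521 - 92 ≡ 22; y = λ·(46 - 22) - 34 ≡ 31. → (22, 31)
3P: (22, 31) + (46, 34). λ = (34 - 31)/(46 - 22) ≡ 3/24 mod 67. 24⁻¹ ≡ 14 (mod 67), so λ ≡ 42.
  x = λ² - 22 - 46 = 1764 - 68 ≡ 21; y = λ·(22 - 21) - 31 ≡ 11. → (21, 11)
4P: (21, 11) + (46, 34). λ = (34 - 11)/(46 - 21) ≡ 23/25 mod 67. 25⁻¹ ≡ 59 (mod 67) since 25·59 = 1475 ≡ 1, so λ ≡ 17.
  x = λ² - 21 - 46 = 289 - 67 ≡ 21; y = λ·(21 - 21) - 11 ≡ 56. → (21, 56)
5P: (21, 56) + (46, 34). λ = (34 - 56)/(46 - 21) ≡ 45/25 mod 67. 25⁻¹ ≡ 59 (mod 67) since 25·59 = 1475 ≡ 1, so λ ≡ 42.
  x = λ² - 21 - 46 = 1764 - 67 ≡ 22; y = λ·(21 - 22) - 56 ≡ 36. → (22, 36)
6P: (22, 36) + (46, 34). λ = (34 - 36)/(46 - 22) ≡ 65/24 mod 67. 24⁻¹ ≡ 14 (mod 67) since 24·14 = 336 ≡ 1, so λ ≡ 39.
  x = λ² - 22 - 46 = 1521 - 68 ≡ 46; y = λ·(22 - 46) - 36 ≡ 33. → (46, 33)
7P: (46, 33) + (46, 34): same x and y₁ ≡ -y₂, so the sum is 𝒪.
7P = 𝒪, so the order is 7.

7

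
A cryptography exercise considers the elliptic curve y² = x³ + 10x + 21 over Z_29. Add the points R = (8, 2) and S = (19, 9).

(8, 2) + (19, 9). λ = (9 - 2)/(19 - 8) ≡ 7/11 mod 29. 11⁻¹ ≡ 8 (mod 29), so λ ≡ 27.
  x = λ² - 8 - 19 = 729 - 27 ≡ 6; y = λ·(8 - 6) - 2 ≡ 23. → (6, 23)

(6, 23)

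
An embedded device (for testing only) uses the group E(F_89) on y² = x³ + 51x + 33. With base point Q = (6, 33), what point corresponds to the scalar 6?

(84, 86)

Repeated addition: build up to 6Q.
2Q: tangent at (6, 33): λ = (3·6² + 51)/(2·33) ≡ 70/66. 66⁻¹ ≡ 58 (mod 89), so λ ≡ 70·58 ≡ 55.
  x = λ² - 6 - 6 = 3025 - 12 ≡ 76; y = λ·(6 - 76) - 33 ≡ 33. → (76, 33)
3Q: (76, 33) + (6, 33). λ = (33 - 33)/(6 - 76) ≡ 0/19 mod 89. 19⁻¹ ≡ 75 (mod 89), so λ ≡ 0.
  x = λ² - 76 - 6 = 0 - 82 ≡ 7; y = λ·(76 - 7) - 33 ≡ 56. → (7, 56)
4Q: (7, 56) + (6, 33). λ = (33 - 56)/(6 - 7) ≡ 66/88 mod 89. 88⁻¹ ≡ 88 (mod 89), so λ ≡ 23.
  x = λ² - 7 - 6 = 529 - 13 ≡ 71; y = λ·(7 - 71) - 56 ≡ 74. → (71, 74)
5Q: (71, 74) + (6, 33). λ = (33 - 74)/(6 - 71) ≡ 48/24 mod 89. 24⁻¹ ≡ 26 (mod 89), so λ ≡ 2.
  x = λ² - 71 - 6 = 4 - 77 ≡ 16; y = λ·(71 - 16) - 74 ≡ 36. → (16, 36)
6Q: (16, 36) + (6, 33). λ = (33 - 36)/(6 - 16) ≡ 86/79 mod 89. 79⁻¹ ≡ 80 (mod 89), so λ ≡ 27.
  x = λ² - 16 - 6 = 729 - 22 ≡ 84; y = λ·(16 - 84) - 36 ≡ 86. → (84, 86)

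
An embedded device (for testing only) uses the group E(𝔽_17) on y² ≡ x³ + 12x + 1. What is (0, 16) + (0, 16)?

tangent at (0, 16): λ = (3·0² + 12)/(2·16) ≡ 12/15. 15⁻¹ ≡ 8 (mod 17), so λ ≡ 12·8 ≡ 11.
  x = λ² - 0 - 0 = 121 - 0 ≡ 2; y = λ·(0 - 2) - 16 ≡ 13. → (2, 13)

(2, 13)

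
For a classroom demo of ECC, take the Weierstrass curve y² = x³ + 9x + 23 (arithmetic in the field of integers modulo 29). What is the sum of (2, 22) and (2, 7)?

The two points share x = 2 and their y-coordinates satisfy 22 + 7 ≡ 0 (mod 29), so they are inverses. Their sum is the point at infinity.

O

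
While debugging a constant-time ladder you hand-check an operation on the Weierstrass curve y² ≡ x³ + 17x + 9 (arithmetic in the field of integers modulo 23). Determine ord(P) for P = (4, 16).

10

2P: tangent at (4, 16): λ = (3·4² + 17)/(2·16) ≡ 19/9. 9⁻¹ ≡ 18 (mod 23) since 9·18 = 162 ≡ 1, so λ ≡ 19·18 ≡ 20.
  x = λ² - 4 - 4 = 400 - 8 ≡ 1; y = λ·(4 - 1) - 16 ≡ 21. → (1, 21)
3P: (1, 21) + (4, 16). λ = (16 - 21)/(4 - 1) ≡ 18/3 mod 23. 3⁻¹ ≡ 8 (mod 23), so λ ≡ 6.
  x = λ² - 1 - 4 = 36 - 5 ≡ 8; y = λ·(1 - 8) - 21 ≡ 6. → (8, 6)
4P: (8, 6) + (4, 16). λ = (16 - 6)/(4 - 8) ≡ 10/19 mod 23. 19⁻¹ ≡ 17 (mod 23), so λ ≡ 9.
  x = λ² - 8 - 4 = 81 - 12 ≡ 0; y = λ·(8 - 0) - 6 ≡ 20. → (0, 20)
5P: (0, 20) + (4, 16). λ = (16 - 20)/(4 - 0) ≡ 19/4 mod 23. 4⁻¹ ≡ 6 (mod 23) since 4·6 = 24 ≡ 1, so λ ≡ 22.
  x = λ² - 0 - 4 = 484 - 4 ≡ 20; y = λ·(0 - 20) - 20 ≡ 0. → (20, 0)
6P: (20, 0) + (4, 16). λ = (16 - 0)/(4 - 20) ≡ 16/7 mod 23. 7⁻¹ ≡ 10 (mod 23), so λ ≡ 22.
  x = λ² - 20 - 4 = 484 - 24 ≡ 0; y = λ·(20 - 0) - 0 ≡ 3. → (0, 3)
7P: (0, 3) + (4, 16). λ = (16 - 3)/(4 - 0) ≡ 13/4 mod 23. 4⁻¹ ≡ 6 (mod 23), so λ ≡ 9.
  x = λ² - 0 - 4 = 81 - 4 ≡ 8; y = λ·(0 - 8) - 3 ≡ 17. → (8, 17)
8P: (8, 17) + (4, 16). λ = (16 - 17)/(4 - 8) ≡ 22/19 mod 23. 19⁻¹ ≡ 17 (mod 23), so λ ≡ 6.
  x = λ² - 8 - 4 = 36 - 12 ≡ 1; y = λ·(8 - 1) - 17 ≡ 2. → (1, 2)
9P: (1, 2) + (4, 16). λ = (16 - 2)/(4 - 1) ≡ 14/3 mod 23. 3⁻¹ ≡ 8 (mod 23) since 3·8 = 24 ≡ 1, so λ ≡ 20.
  x = λ² - 1 - 4 = 400 - 5 ≡ 4; y = λ·(1 - 4) - 2 ≡ 7. → (4, 7)
10P: (4, 7) + (4, 16): same x and y₁ ≡ -y₂, so the sum is the point at infinity.
10P = the point at infinity, so the order is 10.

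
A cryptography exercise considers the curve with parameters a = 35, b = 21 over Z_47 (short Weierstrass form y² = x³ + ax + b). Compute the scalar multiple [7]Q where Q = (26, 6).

(12, 30)

Repeated addition: build up to 7Q.
2Q: tangent at (26, 6): λ = (3·26² + 35)/(2·6) ≡ 42/12. 12⁻¹ ≡ 4 (mod 47), so λ ≡ 42·4 ≡ 27.
  x = λ² - 26 - 26 = 729 - 52 ≡ 19; y = λ·(26 - 19) - 6 ≡ 42. → (19, 42)
3Q: (19, 42) + (26, 6). λ = (6 - 42)/(26 - 19) ≡ 11/7 mod 47. 7⁻¹ ≡ 27 (mod 47), so λ ≡ 15.
  x = λ² - 19 - 26 = 225 - 45 ≡ 39; y = λ·(19 - 39) - 42 ≡ 34. → (39, 34)
4Q: (39, 34) + (26, 6). λ = (6 - 34)/(26 - 39) ≡ 19/34 mod 47. 34⁻¹ ≡ 18 (mod 47) since 34·18 = 612 ≡ 1, so λ ≡ 13.
  x = λ² - 39 - 26 = 169 - 65 ≡ 10; y = λ·(39 - 10) - 34 ≡ 14. → (10, 14)
5Q: (10, 14) + (26, 6). λ = (6 - 14)/(26 - 10) ≡ 39/16 mod 47. 16⁻¹ ≡ 3 (mod 47) since 16·3 = 48 ≡ 1, so λ ≡ 23.
  x = λ² - 10 - 26 = 529 - 36 ≡ 23; y = λ·(10 - 23) - 14 ≡ 16. → (23, 16)
6Q: (23, 16) + (26, 6). λ = (6 - 16)/(26 - 23) ≡ 37/3 mod 47. 3⁻¹ ≡ 16 (mod 47) since 3·16 = 48 ≡ 1, so λ ≡ 28.
  x = λ² - 23 - 26 = 784 - 49 ≡ 30; y = λ·(23 - 30) - 16 ≡ 23. → (30, 23)
7Q: (30, 23) + (26, 6). λ = (6 - 23)/(26 - 30) ≡ 30/43 mod 47. 43⁻¹ ≡ 35 (mod 47), so λ ≡ 16.
  x = λ² - 30 - 26 = 256 - 56 ≡ 12; y = λ·(30 - 12) - 23 ≡ 30. → (12, 30)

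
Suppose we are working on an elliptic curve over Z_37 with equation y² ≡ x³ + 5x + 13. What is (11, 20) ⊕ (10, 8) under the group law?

(11, 20) + (10, 8). λ = (8 - 20)/(10 - 11) ≡ 25/36 mod 37. 36⁻¹ ≡ 36 (mod 37) since 36·36 = 1296 ≡ 1, so λ ≡ 12.
  x = λ² - 11 - 10 = 144 - 21 ≡ 12; y = λ·(11 - 12) - 20 ≡ 5. → (12, 5)

(12, 5)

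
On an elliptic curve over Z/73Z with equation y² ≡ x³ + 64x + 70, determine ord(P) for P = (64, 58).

2P: tangent at (64, 58): λ = (3·64² + 64)/(2·58) ≡ 15/43. 43⁻¹ ≡ 17 (mod 73), so λ ≡ 15·17 ≡ 36.
  x = λ² - 64 - 64 = 1296 - 128 ≡ 0; y = λ·(64 - 0) - 58 ≡ 56. → (0, 56)
3P: (0, 56) + (64, 58). λ = (58 - 56)/(64 - 0) ≡ 2/64 mod 73. 64⁻¹ ≡ 8 (mod 73), so λ ≡ 16.
  x = λ² - 0 - 64 = 256 - 64 ≡ 46; y = λ·(0 - 46) - 56 ≡ 11. → (46, 11)
4P: (46, 11) + (64, 58). λ = (58 - 11)/(64 - 46) ≡ 47/18 mod 73. 18⁻¹ ≡ 69 (mod 73), so λ ≡ 31.
  x = λ² - 46 - 64 = 961 - 110 ≡ 48; y = λ·(46 - 48) - 11 ≡ 0. → (48, 0)
5P: (48, 0) + (64, 58). λ = (58 - 0)/(64 - 48) ≡ 58/16 mod 73. 16⁻¹ ≡ 32 (mod 73) since 16·32 = 512 ≡ 1, so λ ≡ 31.
  x = λ² - 48 - 64 = 961 - 112 ≡ 46; y = λ·(48 - 46) - 0 ≡ 62. → (46, 62)
6P: (46, 62) + (64, 58). λ = (58 - 62)/(64 - 46) ≡ 69/18 mod 73. 18⁻¹ ≡ 69 (mod 73) since 18·69 = 1242 ≡ 1, so λ ≡ 16.
  x = λ² - 46 - 64 = 256 - 110 ≡ 0; y = λ·(46 - 0) - 62 ≡ 17. → (0, 17)
7P: (0, 17) + (64, 58). λ = (58 - 17)/(64 - 0) ≡ 41/64 mod 73. 64⁻¹ ≡ 8 (mod 73), so λ ≡ 36.
  x = λ² - 0 - 64 = 1296 - 64 ≡ 64; y = λ·(0 - 64) - 17 ≡ 15. → (64, 15)
8P: (64, 15) + (64, 58): same x and y₁ ≡ -y₂, so the sum is O.
8P = O, so the order is 8.

8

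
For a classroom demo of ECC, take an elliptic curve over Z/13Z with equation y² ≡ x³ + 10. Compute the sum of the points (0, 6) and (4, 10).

(10, 10)

(0, 6) + (4, 10). λ = (10 - 6)/(4 - 0) ≡ 4/4 mod 13. 4⁻¹ ≡ 10 (mod 13), so λ ≡ 1.
  x = λ² - 0 - 4 = 1 - 4 ≡ 10; y = λ·(0 - 10) - 6 ≡ 10. → (10, 10)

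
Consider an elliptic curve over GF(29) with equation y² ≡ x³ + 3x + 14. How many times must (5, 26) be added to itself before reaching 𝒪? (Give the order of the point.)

7

2P: tangent at (5, 26): λ = (3·5² + 3)/(2·26) ≡ 20/23. 23⁻¹ ≡ 24 (mod 29), so λ ≡ 20·24 ≡ 16.
  x = λ² - 5 - 5 = 256 - 10 ≡ 14; y = λ·(5 - 14) - 26 ≡ 4. → (14, 4)
3P: (14, 4) + (5, 26). λ = (26 - 4)/(5 - 14) ≡ 22/20 mod 29. 20⁻¹ ≡ 16 (mod 29), so λ ≡ 4.
  x = λ² - 14 - 5 = 16 - 19 ≡ 26; y = λ·(14 - 26) - 4 ≡ 6. → (26, 6)
4P: (26, 6) + (5, 26). λ = (26 - 6)/(5 - 26) ≡ 20/8 mod 29. 8⁻¹ ≡ 11 (mod 29), so λ ≡ 17.
  x = λ² - 26 - 5 = 289 - 31 ≡ 26; y = λ·(26 - 26) - 6 ≡ 23. → (26, 23)
5P: (26, 23) + (5, 26). λ = (26 - 23)/(5 - 26) ≡ 3/8 mod 29. 8⁻¹ ≡ 11 (mod 29), so λ ≡ 4.
  x = λ² - 26 - 5 = 16 - 31 ≡ 14; y = λ·(26 - 14) - 23 ≡ 25. → (14, 25)
6P: (14, 25) + (5, 26). λ = (26 - 25)/(5 - 14) ≡ 1/20 mod 29. 20⁻¹ ≡ 16 (mod 29) since 20·16 = 320 ≡ 1, so λ ≡ 16.
  x = λ² - 14 - 5 = 256 - 19 ≡ 5; y = λ·(14 - 5) - 25 ≡ 3. → (5, 3)
7P: (5, 3) + (5, 26): same x and y₁ ≡ -y₂, so the sum is 𝒪.
7P = 𝒪, so the order is 7.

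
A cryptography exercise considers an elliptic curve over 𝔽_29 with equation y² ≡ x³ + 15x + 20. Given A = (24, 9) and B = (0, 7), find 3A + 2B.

First 3A:
Repeated addition: build up to 3A.
2A: tangent at (24, 9): λ = (3·24² + 15)/(2·9) ≡ 3/18. 18⁻¹ ≡ 21 (mod 29), so λ ≡ 3·21 ≡ 5.
  x = λ² - 24 - 24 = 25 - 48 ≡ 6; y = λ·(24 - 6) - 9 ≡ 23. → (6, 23)
3A: (6, 23) + (24, 9). λ = (9 - 23)/(24 - 6) ≡ 15/18 mod 29. 18⁻¹ ≡ 21 (mod 29), so λ ≡ 25.
  x = λ² - 6 - 24 = 625 - 30 ≡ 15; y = λ·(6 - 15) - 23 ≡ 13. → (15, 13)
3A = (15, 13).
Next 2B:
Repeated addition: build up to 2B.
2B: tangent at (0, 7): λ = (3·0² + 15)/(2·7) ≡ 15/14. 14⁻¹ ≡ 27 (mod 29) since 14·27 = 378 ≡ 1, so λ ≡ 15·27 ≡ 28.
  x = λ² - 0 - 0 = 784 - 0 ≡ 1; y = λ·(0 - 1) - 7 ≡ 23. → (1, 23)
2B = (1, 23).
Finally 3A + 2B:
(15, 13) + (1, 23). λ = (23 - 13)/(1 - 15) ≡ 10/15 mod 29. 15⁻¹ ≡ 2 (mod 29) since 15·2 = 30 ≡ 1, so λ ≡ 20.
  x = λ² - 15 - 1 = 400 - 16 ≡ 7; y = λ·(15 - 7) - 13 ≡ 2. → (7, 2)

(7, 2)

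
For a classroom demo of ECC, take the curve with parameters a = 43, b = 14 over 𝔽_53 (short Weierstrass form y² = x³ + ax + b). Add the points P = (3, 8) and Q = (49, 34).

(3, 8) + (49, 34). λ = (34 - 8)/(49 - 3) ≡ 26/46 mod 53. 46⁻¹ ≡ 15 (mod 53) since 46·15 = 690 ≡ 1, so λ ≡ 19.
  x = λ² - 3 - 49 = 361 - 52 ≡ 44; y = λ·(3 - 44) - 8 ≡ 8. → (44, 8)

(44, 8)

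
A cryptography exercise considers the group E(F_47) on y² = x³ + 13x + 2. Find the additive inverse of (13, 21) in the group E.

-(13, 21) = (13, -21 mod 47) = (13, 26).

(13, 26)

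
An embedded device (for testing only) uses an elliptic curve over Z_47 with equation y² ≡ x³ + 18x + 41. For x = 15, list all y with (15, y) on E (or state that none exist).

x³ + 18x + 41 = 3686 ≡ 20 (mod 47).
20 is a non-residue mod 47; no y exists.

none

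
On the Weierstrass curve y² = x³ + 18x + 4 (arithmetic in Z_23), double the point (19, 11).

tangent at (19, 11): λ = (3·19² + 18)/(2·11) ≡ 20/22. 22⁻¹ ≡ 22 (mod 23), so λ ≡ 20·22 ≡ 3.
  x = λ² - 19 - 19 = 9 - 38 ≡ 17; y = λ·(19 - 17) - 11 ≡ 18. → (17, 18)

(17, 18)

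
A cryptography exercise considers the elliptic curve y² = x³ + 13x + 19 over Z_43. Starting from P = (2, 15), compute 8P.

Double-and-add on 8 = (1000)₂. Start with P = (2, 15) for the leading 1-bit.
double: tangent at (2, 15): λ = (3·2² + 13)/(2·15) ≡ 25/30. 30⁻¹ ≡ 33 (mod 43), so λ ≡ 25·33 ≡ 8.
  x = λ² - 2 - 2 = 64 - 4 ≡ 17; y = λ·(2 - 17) - 15 ≡ 37. → (17, 37)
double: tangent at (17, 37): λ = (3·17² + 13)/(2·37) ≡ 20/31. 31⁻¹ ≡ 25 (mod 43), so λ ≡ 20·25 ≡ 27.
  x = λ² - 17 - 17 = 729 - 34 ≡ 7; y = λ·(17 - 7) - 37 ≡ 18. → (7, 18)
double: tangent at (7, 18): λ = (3·7² + 13)/(2·18) ≡ 31/36. 36⁻¹ ≡ 6 (mod 43), so λ ≡ 31·6 ≡ 14.
  x = λ² - 7 - 7 = 196 - 14 ≡ 10; y = λ·(7 - 10) - 18 ≡ 26. → (10, 26)

(10, 26)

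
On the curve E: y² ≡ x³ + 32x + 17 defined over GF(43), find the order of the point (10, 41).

2P: tangent at (10, 41): λ = (3·10² + 32)/(2·41) ≡ 31/39. 39⁻¹ ≡ 32 (mod 43), so λ ≡ 31·32 ≡ 3.
  x = λ² - 10 - 10 = 9 - 20 ≡ 32; y = λ·(10 - 32) - 41 ≡ 22. → (32, 22)
3P: (32, 22) + (10, 41). λ = (41 - 22)/(10 - 32) ≡ 19/21 mod 43. 21⁻¹ ≡ 41 (mod 43), so λ ≡ 5.
  x = λ² - 32 - 10 = 25 - 42 ≡ 26; y = λ·(32 - 26) - 22 ≡ 8. → (26, 8)
4P: (26, 8) + (10, 41). λ = (41 - 8)/(10 - 26) ≡ 33/27 mod 43. 27⁻¹ ≡ 8 (mod 43), so λ ≡ 6.
  x = λ² - 26 - 10 = 36 - 36 ≡ 0; y = λ·(26 - 0) - 8 ≡ 19. → (0, 19)
5P: (0, 19) + (10, 41). λ = (41 - 19)/(10 - 0) ≡ 22/10 mod 43. 10⁻¹ ≡ 13 (mod 43) since 10·13 = 130 ≡ 1, so λ ≡ 28.
  x = λ² - 0 - 10 = 784 - 10 ≡ 0; y = λ·(0 - 0) - 19 ≡ 24. → (0, 24)
6P: (0, 24) + (10, 41). λ = (41 - 24)/(10 - 0) ≡ 17/10 mod 43. 10⁻¹ ≡ 13 (mod 43), so λ ≡ 6.
  x = λ² - 0 - 10 = 36 - 10 ≡ 26; y = λ·(0 - 26) - 24 ≡ 35. → (26, 35)
7P: (26, 35) + (10, 41). λ = (41 - 35)/(10 - 26) ≡ 6/27 mod 43. 27⁻¹ ≡ 8 (mod 43), so λ ≡ 5.
  x = λ² - 26 - 10 = 25 - 36 ≡ 32; y = λ·(26 - 32) - 35 ≡ 21. → (32, 21)
8P: (32, 21) + (10, 41). λ = (41 - 21)/(10 - 32) ≡ 20/21 mod 43. 21⁻¹ ≡ 41 (mod 43), so λ ≡ 3.
  x = λ² - 32 - 10 = 9 - 42 ≡ 10; y = λ·(32 - 10) - 21 ≡ 2. → (10, 2)
9P: (10, 2) + (10, 41): same x and y₁ ≡ -y₂, so the sum is ∞.
9P = ∞, so the order is 9.

9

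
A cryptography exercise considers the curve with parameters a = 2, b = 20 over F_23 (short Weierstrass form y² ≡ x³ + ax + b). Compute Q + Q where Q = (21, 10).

(13, 14)

tangent at (21, 10): λ = (3·21² + 2)/(2·10) ≡ 14/20. 20⁻¹ ≡ 15 (mod 23) since 20·15 = 300 ≡ 1, so λ ≡ 14·15 ≡ 3.
  x = λ² - 21 - 21 = 9 - 42 ≡ 13; y = λ·(21 - 13) - 10 ≡ 14. → (13, 14)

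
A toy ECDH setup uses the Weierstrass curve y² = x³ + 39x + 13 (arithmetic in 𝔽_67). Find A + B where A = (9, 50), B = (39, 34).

(9, 50) + (39, 34). λ = (34 - 50)/(39 - 9) ≡ 51/30 mod 67. 30⁻¹ ≡ 38 (mod 67) since 30·38 = 1140 ≡ 1, so λ ≡ 62.
  x = λ² - 9 - 39 = 3844 - 48 ≡ 44; y = λ·(9 - 44) - 50 ≡ 58. → (44, 58)

(44, 58)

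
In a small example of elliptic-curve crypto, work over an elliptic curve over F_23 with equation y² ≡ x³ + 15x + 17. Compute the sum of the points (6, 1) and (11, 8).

(19, 13)

(6, 1) + (11, 8). λ = (8 - 1)/(11 - 6) ≡ 7/5 mod 23. 5⁻¹ ≡ 14 (mod 23) since 5·14 = 70 ≡ 1, so λ ≡ 6.
  x = λ² - 6 - 11 = 36 - 17 ≡ 19; y = λ·(6 - 19) - 1 ≡ 13. → (19, 13)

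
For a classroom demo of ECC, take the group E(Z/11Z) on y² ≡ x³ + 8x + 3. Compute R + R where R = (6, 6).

tangent at (6, 6): λ = (3·6² + 8)/(2·6) ≡ 6/1. 1⁻¹ ≡ 1 (mod 11), so λ ≡ 6·1 ≡ 6.
  x = λ² - 6 - 6 = 36 - 12 ≡ 2; y = λ·(6 - 2) - 6 ≡ 7. → (2, 7)

(2, 7)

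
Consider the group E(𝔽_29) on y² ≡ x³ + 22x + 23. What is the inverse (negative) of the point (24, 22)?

-(24, 22) = (24, -22 mod 29) = (24, 7).

(24, 7)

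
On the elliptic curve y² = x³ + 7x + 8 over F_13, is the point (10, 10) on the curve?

y² = 10² ≡ 9; x³ + 7x + 8 = 1078 ≡ 12 (mod 13). 9 ≠ 12.

no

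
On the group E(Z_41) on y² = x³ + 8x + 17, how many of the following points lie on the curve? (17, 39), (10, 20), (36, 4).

2

(17, 39): 39² ≡ 4, rhs ≡ 23 → off.
(10, 20): 20² ≡ 31, rhs ≡ 31 → on.
(36, 4): 4² ≡ 16, rhs ≡ 16 → on.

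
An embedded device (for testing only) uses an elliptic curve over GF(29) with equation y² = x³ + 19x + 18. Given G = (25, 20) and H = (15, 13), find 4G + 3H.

First 4G:
Repeated addition: build up to 4G.
2G: tangent at (25, 20): λ = (3·25² + 19)/(2·20) ≡ 9/11. 11⁻¹ ≡ 8 (mod 29) since 11·8 = 88 ≡ 1, so λ ≡ 9·8 ≡ 14.
  x = λ² - 25 - 25 = 196 - 50 ≡ 1; y = λ·(25 - 1) - 20 ≡ 26. → (1, 26)
3G: (1, 26) + (25, 20). λ = (20 - 26)/(25 - 1) ≡ 23/24 mod 29. 24⁻¹ ≡ 23 (mod 29) since 24·23 = 552 ≡ 1, so λ ≡ 7.
  x = λ² - 1 - 25 = 49 - 26 ≡ 23; y = λ·(1 - 23) - 26 ≡ 23. → (23, 23)
4G: (23, 23) + (25, 20). λ = (20 - 23)/(25 - 23) ≡ 26/2 mod 29. 2⁻¹ ≡ 15 (mod 29) since 2·15 = 30 ≡ 1, so λ ≡ 13.
  x = λ² - 23 - 25 = 169 - 48 ≡ 5; y = λ·(23 - 5) - 23 ≡ 8. → (5, 8)
4G = (5, 8).
Next 3H:
Repeated addition: build up to 3H.
2H: tangent at (15, 13): λ = (3·15² + 19)/(2·13) ≡ 27/26. 26⁻¹ ≡ 19 (mod 29), so λ ≡ 27·19 ≡ 20.
  x = λ² - 15 - 15 = 400 - 30 ≡ 22; y = λ·(15 - 22) - 13 ≡ 21. → (22, 21)
3H: (22, 21) + (15, 13). λ = (13 - 21)/(15 - 22) ≡ 21/22 mod 29. 22⁻¹ ≡ 4 (mod 29) since 22·4 = 88 ≡ 1, so λ ≡ 26.
  x = λ² - 22 - 15 = 676 - 37 ≡ 1; y = λ·(22 - 1) - 21 ≡ 3. → (1, 3)
3H = (1, 3).
Finally 4G + 3H:
(5, 8) + (1, 3). λ = (3 - 8)/(1 - 5) ≡ 24/25 mod 29. 25⁻¹ ≡ 7 (mod 29) since 25·7 = 175 ≡ 1, so λ ≡ 23.
  x = λ² - 5 - 1 = 529 - 6 ≡ 1; y = λ·(5 - 1) - 8 ≡ 26. → (1, 26)

(1, 26)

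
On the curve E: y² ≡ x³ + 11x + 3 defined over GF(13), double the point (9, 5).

(12, 2)

tangent at (9, 5): λ = (3·9² + 11)/(2·5) ≡ 7/10. 10⁻¹ ≡ 4 (mod 13), so λ ≡ 7·4 ≡ 2.
  x = λ² - 9 - 9 = 4 - 18 ≡ 12; y = λ·(9 - 12) - 5 ≡ 2. → (12, 2)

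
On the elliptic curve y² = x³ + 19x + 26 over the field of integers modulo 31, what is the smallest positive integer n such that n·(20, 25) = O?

2P: tangent at (20, 25): λ = (3·20² + 19)/(2·25) ≡ 10/19. 19⁻¹ ≡ 18 (mod 31) since 19·18 = 342 ≡ 1, so λ ≡ 10·18 ≡ 25.
  x = λ² - 20 - 20 = 625 - 40 ≡ 27; y = λ·(20 - 27) - 25 ≡ 17. → (27, 17)
3P: (27, 17) + (20, 25). λ = (25 - 17)/(20 - 27) ≡ 8/24 mod 31. 24⁻¹ ≡ 22 (mod 31), so λ ≡ 21.
  x = λ² - 27 - 20 = 441 - 47 ≡ 22; y = λ·(27 - 22) - 17 ≡ 26. → (22, 26)
4P: (22, 26) + (20, 25). λ = (25 - 26)/(20 - 22) ≡ 30/29 mod 31. 29⁻¹ ≡ 15 (mod 31), so λ ≡ 16.
  x = λ² - 22 - 20 = 256 - 42 ≡ 28; y = λ·(22 - 28) - 26 ≡ 2. → (28, 2)
5P: (28, 2) + (20, 25). λ = (25 - 2)/(20 - 28) ≡ 23/23 mod 31. 23⁻¹ ≡ 27 (mod 31), so λ ≡ 1.
  x = λ² - 28 - 20 = 1 - 48 ≡ 15; y = λ·(28 - 15) - 2 ≡ 11. → (15, 11)
6P: (15, 11) + (20, 25). λ = (25 - 11)/(20 - 15) ≡ 14/5 mod 31. 5⁻¹ ≡ 25 (mod 31) since 5·25 = 125 ≡ 1, so λ ≡ 9.
  x = λ² - 15 - 20 = 81 - 35 ≡ 15; y = λ·(15 - 15) - 11 ≡ 20. → (15, 20)
7P: (15, 20) + (20, 25). λ = (25 - 20)/(20 - 15) ≡ 5/5 mod 31. 5⁻¹ ≡ 25 (mod 31) since 5·25 = 125 ≡ 1, so λ ≡ 1.
  x = λ² - 15 - 20 = 1 - 35 ≡ 28; y = λ·(15 - 28) - 20 ≡ 29. → (28, 29)
8P: (28, 29) + (20, 25). λ = (25 - 29)/(20 - 28) ≡ 27/23 mod 31. 23⁻¹ ≡ 27 (mod 31) since 23·27 = 621 ≡ 1, so λ ≡ 16.
  x = λ² - 28 - 20 = 256 - 48 ≡ 22; y = λ·(28 - 22) - 29 ≡ 5. → (22, 5)
9P: (22, 5) + (20, 25). λ = (25 - 5)/(20 - 22) ≡ 20/29 mod 31. 29⁻¹ ≡ 15 (mod 31) since 29·15 = 435 ≡ 1, so λ ≡ 21.
  x = λ² - 22 - 20 = 441 - 42 ≡ 27; y = λ·(22 - 27) - 5 ≡ 14. → (27, 14)
10P: (27, 14) + (20, 25). λ = (25 - 14)/(20 - 27) ≡ 11/24 mod 31. 24⁻¹ ≡ 22 (mod 31) since 24·22 = 528 ≡ 1, so λ ≡ 25.
  x = λ² - 27 - 20 = 625 - 47 ≡ 20; y = λ·(27 - 20) - 14 ≡ 6. → (20, 6)
11P: (20, 6) + (20, 25): same x and y₁ ≡ -y₂, so the sum is O.
11P = O, so the order is 11.

11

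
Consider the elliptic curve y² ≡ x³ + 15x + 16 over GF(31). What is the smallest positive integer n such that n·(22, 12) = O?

12

2P: tangent at (22, 12): λ = (3·22² + 15)/(2·12) ≡ 10/24. 24⁻¹ ≡ 22 (mod 31), so λ ≡ 10·22 ≡ 3.
  x = λ² - 22 - 22 = 9 - 44 ≡ 27; y = λ·(22 - 27) - 12 ≡ 4. → (27, 4)
3P: (27, 4) + (22, 12). λ = (12 - 4)/(22 - 27) ≡ 8/26 mod 31. 26⁻¹ ≡ 6 (mod 31), so λ ≡ 17.
  x = λ² - 27 - 22 = 289 - 49 ≡ 23; y = λ·(27 - 23) - 4 ≡ 2. → (23, 2)
4P: (23, 2) + (22, 12). λ = (12 - 2)/(22 - 23) ≡ 10/30 mod 31. 30⁻¹ ≡ 30 (mod 31) since 30·30 = 900 ≡ 1, so λ ≡ 21.
  x = λ² - 23 - 22 = 441 - 45 ≡ 24; y = λ·(23 - 24) - 2 ≡ 8. → (24, 8)
5P: (24, 8) + (22, 12). λ = (12 - 8)/(22 - 24) ≡ 4/29 mod 31. 29⁻¹ ≡ 15 (mod 31) since 29·15 = 435 ≡ 1, so λ ≡ 29.
  x = λ² - 24 - 22 = 841 - 46 ≡ 20; y = λ·(24 - 20) - 8 ≡ 15. → (20, 15)
6P: (20, 15) + (22, 12). λ = (12 - 15)/(22 - 20) ≡ 28/2 mod 31. 2⁻¹ ≡ 16 (mod 31), so λ ≡ 14.
  x = λ² - 20 - 22 = 196 - 42 ≡ 30; y = λ·(20 - 30) - 15 ≡ 0. → (30, 0)
7P: (30, 0) + (22, 12). λ = (12 - 0)/(22 - 30) ≡ 12/23 mod 31. 23⁻¹ ≡ 27 (mod 31) since 23·27 = 621 ≡ 1, so λ ≡ 14.
  x = λ² - 30 - 22 = 196 - 52 ≡ 20; y = λ·(30 - 20) - 0 ≡ 16. → (20, 16)
8P: (20, 16) + (22, 12). λ = (12 - 16)/(22 - 20) ≡ 27/2 mod 31. 2⁻¹ ≡ 16 (mod 31), so λ ≡ 29.
  x = λ² - 20 - 22 = 841 - 42 ≡ 24; y = λ·(20 - 24) - 16 ≡ 23. → (24, 23)
9P: (24, 23) + (22, 12). λ = (12 - 23)/(22 - 24) ≡ 20/29 mod 31. 29⁻¹ ≡ 15 (mod 31), so λ ≡ 21.
  x = λ² - 24 - 22 = 441 - 46 ≡ 23; y = λ·(24 - 23) - 23 ≡ 29. → (23, 29)
10P: (23, 29) + (22, 12). λ = (12 - 29)/(22 - 23) ≡ 14/30 mod 31. 30⁻¹ ≡ 30 (mod 31), so λ ≡ 17.
  x = λ² - 23 - 22 = 289 - 45 ≡ 27; y = λ·(23 - 27) - 29 ≡ 27. → (27, 27)
11P: (27, 27) + (22, 12). λ = (12 - 27)/(22 - 27) ≡ 16/26 mod 31. 26⁻¹ ≡ 6 (mod 31) since 26·6 = 156 ≡ 1, so λ ≡ 3.
  x = λ² - 27 - 22 = 9 - 49 ≡ 22; y = λ·(27 - 22) - 27 ≡ 19. → (22, 19)
12P: (22, 19) + (22, 12): same x and y₁ ≡ -y₂, so the sum is O.
12P = O, so the order is 12.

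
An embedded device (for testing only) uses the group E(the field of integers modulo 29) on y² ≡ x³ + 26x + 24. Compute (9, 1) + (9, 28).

O

The two points share x = 9 and their y-coordinates satisfy 1 + 28 ≡ 0 (mod 29), so they are inverses. Their sum is the point at infinity.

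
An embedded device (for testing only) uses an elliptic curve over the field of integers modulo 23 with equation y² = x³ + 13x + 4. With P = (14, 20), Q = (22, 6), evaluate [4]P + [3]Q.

First 4P:
Repeated addition: build up to 4P.
2P: tangent at (14, 20): λ = (3·14² + 13)/(2·20) ≡ 3/17. 17⁻¹ ≡ 19 (mod 23) since 17·19 = 323 ≡ 1, so λ ≡ 3·19 ≡ 11.
  x = λ² - 14 - 14 = 121 - 28 ≡ 1; y = λ·(14 - 1) - 20 ≡ 8. → (1, 8)
3P: (1, 8) + (14, 20). λ = (20 - 8)/(14 - 1) ≡ 12/13 mod 23. 13⁻¹ ≡ 16 (mod 23) since 13·16 = 208 ≡ 1, so λ ≡ 8.
  x = λ² - 1 - 14 = 64 - 15 ≡ 3; y = λ·(1 - 3) - 8 ≡ 22. → (3, 22)
4P: (3, 22) + (14, 20). λ = (20 - 22)/(14 - 3) ≡ 21/11 mod 23. 11⁻¹ ≡ 21 (mod 23) since 11·21 = 231 ≡ 1, so λ ≡ 4.
  x = λ² - 3 - 14 = 16 - 17 ≡ 22; y = λ·(3 - 22) - 22 ≡ 17. → (22, 17)
4P = (22, 17).
Next 3Q:
Repeated addition: build up to 3Q.
2Q: tangent at (22, 6): λ = (3·22² + 13)/(2·6) ≡ 16/12. 12⁻¹ ≡ 2 (mod 23), so λ ≡ 16·2 ≡ 9.
  x = λ² - 22 - 22 = 81 - 44 ≡ 14; y = λ·(22 - 14) - 6 ≡ 20. → (14, 20)
3Q: (14, 20) + (22, 6). λ = (6 - 20)/(22 - 14) ≡ 9/8 mod 23. 8⁻¹ ≡ 3 (mod 23) since 8·3 = 24 ≡ 1, so λ ≡ 4.
  x = λ² - 14 - 22 = 16 - 36 ≡ 3; y = λ·(14 - 3) - 20 ≡ 1. → (3, 1)
3Q = (3, 1).
Finally 4P + 3Q:
(22, 17) + (3, 1). λ = (1 - 17)/(3 - 22) ≡ 7/4 mod 23. 4⁻¹ ≡ 6 (mod 23), so λ ≡ 19.
  x = λ² - 22 - 3 = 361 - 25 ≡ 14; y = λ·(22 - 14) - 17 ≡ 20. → (14, 20)

(14, 20)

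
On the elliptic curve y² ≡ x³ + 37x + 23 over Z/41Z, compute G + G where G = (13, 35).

(11, 11)

tangent at (13, 35): λ = (3·13² + 37)/(2·35) ≡ 11/29. 29⁻¹ ≡ 17 (mod 41) since 29·17 = 493 ≡ 1, so λ ≡ 11·17 ≡ 23.
  x = λ² - 13 - 13 = 529 - 26 ≡ 11; y = λ·(13 - 11) - 35 ≡ 11. → (11, 11)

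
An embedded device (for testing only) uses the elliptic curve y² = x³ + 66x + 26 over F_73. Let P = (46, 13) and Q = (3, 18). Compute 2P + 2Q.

(52, 57)

First 2P:
Repeated addition: build up to 2P.
2P: tangent at (46, 13): λ = (3·46² + 66)/(2·13) ≡ 63/26. 26⁻¹ ≡ 59 (mod 73), so λ ≡ 63·59 ≡ 67.
  x = λ² - 46 - 46 = 4489 - 92 ≡ 17; y = λ·(46 - 17) - 13 ≡ 32. → (17, 32)
2P = (17, 32).
Next 2Q:
Repeated addition: build up to 2Q.
2Q: tangent at (3, 18): λ = (3·3² + 66)/(2·18) ≡ 20/36. 36⁻¹ ≡ 71 (mod 73), so λ ≡ 20·71 ≡ 33.
  x = λ² - 3 - 3 = 1089 - 6 ≡ 61; y = λ·(3 - 61) - 18 ≡ 39. → (61, 39)
2Q = (61, 39).
Finally 2P + 2Q:
(17, 32) + (61, 39). λ = (39 - 32)/(61 - 17) ≡ 7/44 mod 73. 44⁻¹ ≡ 5 (mod 73) since 44·5 = 220 ≡ 1, so λ ≡ 35.
  x = λ² - 17 - 61 = 1225 - 78 ≡ 52; y = λ·(17 - 52) - 32 ≡ 57. → (52, 57)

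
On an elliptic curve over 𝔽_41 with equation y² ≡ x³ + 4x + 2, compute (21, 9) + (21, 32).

O

The two points share x = 21 and their y-coordinates satisfy 9 + 32 ≡ 0 (mod 41), so they are inverses. Their sum is 𝒪.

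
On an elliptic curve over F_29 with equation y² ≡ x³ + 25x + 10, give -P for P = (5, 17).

-(5, 17) = (5, -17 mod 29) = (5, 12).

(5, 12)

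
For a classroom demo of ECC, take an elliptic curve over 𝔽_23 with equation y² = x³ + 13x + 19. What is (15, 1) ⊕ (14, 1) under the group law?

(17, 22)

(15, 1) + (14, 1). λ = (1 - 1)/(14 - 15) ≡ 0/22 mod 23. 22⁻¹ ≡ 22 (mod 23), so λ ≡ 0.
  x = λ² - 15 - 14 = 0 - 29 ≡ 17; y = λ·(15 - 17) - 1 ≡ 22. → (17, 22)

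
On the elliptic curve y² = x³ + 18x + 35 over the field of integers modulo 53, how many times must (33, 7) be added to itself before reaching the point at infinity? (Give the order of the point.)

2P: tangent at (33, 7): λ = (3·33² + 18)/(2·7) ≡ 52/14. 14⁻¹ ≡ 19 (mod 53), so λ ≡ 52·19 ≡ 34.
  x = λ² - 33 - 33 = 1156 - 66 ≡ 30; y = λ·(33 - 30) - 7 ≡ 42. → (30, 42)
3P: (30, 42) + (33, 7). λ = (7 - 42)/(33 - 30) ≡ 18/3 mod 53. 3⁻¹ ≡ 18 (mod 53) since 3·18 = 54 ≡ 1, so λ ≡ 6.
  x = λ² - 30 - 33 = 36 - 63 ≡ 26; y = λ·(30 - 26) - 42 ≡ 35. → (26, 35)
4P: (26, 35) + (33, 7). λ = (7 - 35)/(33 - 26) ≡ 25/7 mod 53. 7⁻¹ ≡ 38 (mod 53) since 7·38 = 266 ≡ 1, so λ ≡ 49.
  x = λ² - 26 - 33 = 2401 - 59 ≡ 10; y = λ·(26 - 10) - 35 ≡ 7. → (10, 7)
5P: (10, 7) + (33, 7). λ = (7 - 7)/(33 - 10) ≡ 0/23 mod 53. 23⁻¹ ≡ 30 (mod 53) since 23·30 = 690 ≡ 1, so λ ≡ 0.
  x = λ² - 10 - 33 = 0 - 43 ≡ 10; y = λ·(10 - 10) - 7 ≡ 46. → (10, 46)
6P: (10, 46) + (33, 7). λ = (7 - 46)/(33 - 10) ≡ 14/23 mod 53. 23⁻¹ ≡ 30 (mod 53), so λ ≡ 49.
  x = λ² - 10 - 33 = 2401 - 43 ≡ 26; y = λ·(10 - 26) - 46 ≡ 18. → (26, 18)
7P: (26, 18) + (33, 7). λ = (7 - 18)/(33 - 26) ≡ 42/7 mod 53. 7⁻¹ ≡ 38 (mod 53), so λ ≡ 6.
  x = λ² - 26 - 33 = 36 - 59 ≡ 30; y = λ·(26 - 30) - 18 ≡ 11. → (30, 11)
8P: (30, 11) + (33, 7). λ = (7 - 11)/(33 - 30) ≡ 49/3 mod 53. 3⁻¹ ≡ 18 (mod 53), so λ ≡ 34.
  x = λ² - 30 - 33 = 1156 - 63 ≡ 33; y = λ·(30 - 33) - 11 ≡ 46. → (33, 46)
9P: (33, 46) + (33, 7): same x and y₁ ≡ -y₂, so the sum is the point at infinity.
9P = the point at infinity, so the order is 9.

9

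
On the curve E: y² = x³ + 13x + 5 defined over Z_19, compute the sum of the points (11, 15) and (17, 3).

(14, 10)

(11, 15) + (17, 3). λ = (3 - 15)/(17 - 11) ≡ 7/6 mod 19. 6⁻¹ ≡ 16 (mod 19) since 6·16 = 96 ≡ 1, so λ ≡ 17.
  x = λ² - 11 - 17 = 289 - 28 ≡ 14; y = λ·(11 - 14) - 15 ≡ 10. → (14, 10)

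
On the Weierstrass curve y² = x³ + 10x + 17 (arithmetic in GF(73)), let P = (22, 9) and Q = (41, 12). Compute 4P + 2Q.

First 4P:
Repeated addition: build up to 4P.
2P: tangent at (22, 9): λ = (3·22² + 10)/(2·9) ≡ 2/18. 18⁻¹ ≡ 69 (mod 73), so λ ≡ 2·69 ≡ 65.
  x = λ² - 22 - 22 = 4225 - 44 ≡ 20; y = λ·(22 - 20) - 9 ≡ 48. → (20, 48)
3P: (20, 48) + (22, 9). λ = (9 - 48)/(22 - 20) ≡ 34/2 mod 73. 2⁻¹ ≡ 37 (mod 73), so λ ≡ 17.
  x = λ² - 20 - 22 = 289 - 42 ≡ 28; y = λ·(20 - 28) - 48 ≡ 35. → (28, 35)
4P: (28, 35) + (22, 9). λ = (9 - 35)/(22 - 28) ≡ 47/67 mod 73. 67⁻¹ ≡ 12 (mod 73) since 67·12 = 804 ≡ 1, so λ ≡ 53.
  x = λ² - 28 - 22 = 2809 - 50 ≡ 58; y = λ·(28 - 58) - 35 ≡ 54. → (58, 54)
4P = (58, 54).
Next 2Q:
Repeated addition: build up to 2Q.
2Q: tangent at (41, 12): λ = (3·41² + 10)/(2·12) ≡ 16/24. 24⁻¹ ≡ 70 (mod 73), so λ ≡ 16·70 ≡ 25.
  x = λ² - 41 - 41 = 625 - 82 ≡ 32; y = λ·(41 - 32) - 12 ≡ 67. → (32, 67)
2Q = (32, 67).
Finally 4P + 2Q:
(58, 54) + (32, 67). λ = (67 - 54)/(32 - 58) ≡ 13/47 mod 73. 47⁻¹ ≡ 14 (mod 73), so λ ≡ 36.
  x = λ² - 58 - 32 = 1296 - 90 ≡ 38; y = λ·(58 - 38) - 54 ≡ 9. → (38, 9)

(38, 9)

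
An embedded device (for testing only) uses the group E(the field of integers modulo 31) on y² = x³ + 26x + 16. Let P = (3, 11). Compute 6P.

(25, 27)

Double-and-add on 6 = (110)₂. Start with P = (3, 11) for the leading 1-bit.
double: tangent at (3, 11): λ = (3·3² + 26)/(2·11) ≡ 22/22. 22⁻¹ ≡ 24 (mod 31) since 22·24 = 528 ≡ 1, so λ ≡ 22·24 ≡ 1.
  x = λ² - 3 - 3 = 1 - 6 ≡ 26; y = λ·(3 - 26) - 11 ≡ 28. → (26, 28)
add P: (26, 28) + (3, 11). λ = (11 - 28)/(3 - 26) ≡ 14/8 mod 31. 8⁻¹ ≡ 4 (mod 31), so λ ≡ 25.
  x = λ² - 26 - 3 = 625 - 29 ≡ 7; y = λ·(26 - 7) - 28 ≡ 13. → (7, 13)
double: tangent at (7, 13): λ = (3·7² + 26)/(2·13) ≡ 18/26. 26⁻¹ ≡ 6 (mod 31) since 26·6 = 156 ≡ 1, so λ ≡ 18·6 ≡ 15.
  x = λ² - 7 - 7 = 225 - 14 ≡ 25; y = λ·(7 - 25) - 13 ≡ 27. → (25, 27)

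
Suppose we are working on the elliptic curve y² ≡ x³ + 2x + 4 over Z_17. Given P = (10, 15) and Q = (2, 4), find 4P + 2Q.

First 4P:
Double-and-add on 4 = (100)₂. Start with P = (10, 15) for the leading 1-bit.
double: tangent at (10, 15): λ = (3·10² + 2)/(2·15) ≡ 13/13. 13⁻¹ ≡ 4 (mod 17), so λ ≡ 13·4 ≡ 1.
  x = λ² - 10 - 10 = 1 - 20 ≡ 15; y = λ·(10 - 15) - 15 ≡ 14. → (15, 14)
double: tangent at (15, 14): λ = (3·15² + 2)/(2·14) ≡ 14/11. 11⁻¹ ≡ 14 (mod 17), so λ ≡ 14·14 ≡ 9.
  x = λ² - 15 - 15 = 81 - 30 ≡ 0; y = λ·(15 - 0) - 14 ≡ 2. → (0, 2)
4P = (0, 2).
Next 2Q:
Repeated addition: build up to 2Q.
2Q: tangent at (2, 4): λ = (3·2² + 2)/(2·4) ≡ 14/8. 8⁻¹ ≡ 15 (mod 17) since 8·15 = 120 ≡ 1, so λ ≡ 14·15 ≡ 6.
  x = λ² - 2 - 2 = 36 - 4 ≡ 15; y = λ·(2 - 15) - 4 ≡ 3. → (15, 3)
2Q = (15, 3).
Finally 4P + 2Q:
(0, 2) + (15, 3). λ = (3 - 2)/(15 - 0) ≡ 1/15 mod 17. 15⁻¹ ≡ 8 (mod 17) since 15·8 = 120 ≡ 1, so λ ≡ 8.
  x = λ² - 0 - 15 = 64 - 15 ≡ 15; y = λ·(0 - 15) - 2 ≡ 14. → (15, 14)

(15, 14)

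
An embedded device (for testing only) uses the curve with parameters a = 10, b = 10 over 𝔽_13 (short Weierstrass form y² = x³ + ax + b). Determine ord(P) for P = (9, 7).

8

2P: tangent at (9, 7): λ = (3·9² + 10)/(2·7) ≡ 6/1. 1⁻¹ ≡ 1 (mod 13), so λ ≡ 6·1 ≡ 6.
  x = λ² - 9 - 9 = 36 - 18 ≡ 5; y = λ·(9 - 5) - 7 ≡ 4. → (5, 4)
3P: (5, 4) + (9, 7). λ = (7 - 4)/(9 - 5) ≡ 3/4 mod 13. 4⁻¹ ≡ 10 (mod 13), so λ ≡ 4.
  x = λ² - 5 - 9 = 16 - 14 ≡ 2; y = λ·(5 - 2) - 4 ≡ 8. → (2, 8)
4P: (2, 8) + (9, 7). λ = (7 - 8)/(9 - 2) ≡ 12/7 mod 13. 7⁻¹ ≡ 2 (mod 13), so λ ≡ 11.
  x = λ² - 2 - 9 = 121 - 11 ≡ 6; y = λ·(2 - 6) - 8 ≡ 0. → (6, 0)
5P: (6, 0) + (9, 7). λ = (7 - 0)/(9 - 6) ≡ 7/3 mod 13. 3⁻¹ ≡ 9 (mod 13) since 3·9 = 27 ≡ 1, so λ ≡ 11.
  x = λ² - 6 - 9 = 121 - 15 ≡ 2; y = λ·(6 - 2) - 0 ≡ 5. → (2, 5)
6P: (2, 5) + (9, 7). λ = (7 - 5)/(9 - 2) ≡ 2/7 mod 13. 7⁻¹ ≡ 2 (mod 13) since 7·2 = 14 ≡ 1, so λ ≡ 4.
  x = λ² - 2 - 9 = 16 - 11 ≡ 5; y = λ·(2 - 5) - 5 ≡ 9. → (5, 9)
7P: (5, 9) + (9, 7). λ = (7 - 9)/(9 - 5) ≡ 11/4 mod 13. 4⁻¹ ≡ 10 (mod 13) since 4·10 = 40 ≡ 1, so λ ≡ 6.
  x = λ² - 5 - 9 = 36 - 14 ≡ 9; y = λ·(5 - 9) - 9 ≡ 6. → (9, 6)
8P: (9, 6) + (9, 7): same x and y₁ ≡ -y₂, so the sum is ∞.
8P = ∞, so the order is 8.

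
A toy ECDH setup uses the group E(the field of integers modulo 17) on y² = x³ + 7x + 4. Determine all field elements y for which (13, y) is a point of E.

x³ + 7x + 4 = 2292 ≡ 14 (mod 17).
14 is a non-residue mod 17; no y exists.

none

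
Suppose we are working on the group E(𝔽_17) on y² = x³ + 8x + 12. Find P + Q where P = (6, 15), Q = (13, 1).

(2, 11)

(6, 15) + (13, 1). λ = (1 - 15)/(13 - 6) ≡ 3/7 mod 17. 7⁻¹ ≡ 5 (mod 17) since 7·5 = 35 ≡ 1, so λ ≡ 15.
  x = λ² - 6 - 13 = 225 - 19 ≡ 2; y = λ·(6 - 2) - 15 ≡ 11. → (2, 11)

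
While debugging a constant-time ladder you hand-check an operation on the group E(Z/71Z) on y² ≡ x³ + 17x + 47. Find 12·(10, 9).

(69, 17)

Write Q = (10, 9).
Repeated addition: build up to 12Q.
2Q: tangent at (10, 9): λ = (3·10² + 17)/(2·9) ≡ 33/18. 18⁻¹ ≡ 4 (mod 71), so λ ≡ 33·4 ≡ 61.
  x = λ² - 10 - 10 = 3721 - 20 ≡ 9; y = λ·(10 - 9) - 9 ≡ 52. → (9, 52)
3Q: (9, 52) + (10, 9). λ = (9 - 52)/(10 - 9) ≡ 28/1 mod 71. 1⁻¹ ≡ 1 (mod 71) since 1·1 = 1 ≡ 1, so λ ≡ 28.
  x = λ² - 9 - 10 = 784 - 19 ≡ 55; y = λ·(9 - 55) - 52 ≡ 9. → (55, 9)
4Q: (55, 9) + (10, 9). λ = (9 - 9)/(10 - 55) ≡ 0/26 mod 71. 26⁻¹ ≡ 41 (mod 71) since 26·41 = 1066 ≡ 1, so λ ≡ 0.
  x = λ² - 55 - 10 = 0 - 65 ≡ 6; y = λ·(55 - 6) - 9 ≡ 62. → (6, 62)
5Q: (6, 62) + (10, 9). λ = (9 - 62)/(10 - 6) ≡ 18/4 mod 71. 4⁻¹ ≡ 18 (mod 71), so λ ≡ 40.
  x = λ² - 6 - 10 = 1600 - 16 ≡ 22; y = λ·(6 - 22) - 62 ≡ 8. → (22, 8)
6Q: (22, 8) + (10, 9). λ = (9 - 8)/(10 - 22) ≡ 1/59 mod 71. 59⁻¹ ≡ 65 (mod 71), so λ ≡ 65.
  x = λ² - 22 - 10 = 4225 - 32 ≡ 4; y = λ·(22 - 4) - 8 ≡ 26. → (4, 26)
7Q: (4, 26) + (10, 9). λ = (9 - 26)/(10 - 4) ≡ 54/6 mod 71. 6⁻¹ ≡ 12 (mod 71), so λ ≡ 9.
  x = λ² - 4 - 10 = 81 - 14 ≡ 67; y = λ·(4 - 67) - 26 ≡ 46. → (67, 46)
8Q: (67, 46) + (10, 9). λ = (9 - 46)/(10 - 67) ≡ 34/14 mod 71. 14⁻¹ ≡ 66 (mod 71), so λ ≡ 43.
  x = λ² - 67 - 10 = 1849 - 77 ≡ 68; y = λ·(67 - 68) - 46 ≡ 53. → (68, 53)
9Q: (68, 53) + (10, 9). λ = (9 - 53)/(10 - 68) ≡ 27/13 mod 71. 13⁻¹ ≡ 11 (mod 71), so λ ≡ 13.
  x = λ² - 68 - 10 = 169 - 78 ≡ 20; y = λ·(68 - 20) - 53 ≡ 3. → (20, 3)
10Q: (20, 3) + (10, 9). λ = (9 - 3)/(10 - 20) ≡ 6/61 mod 71. 61⁻¹ ≡ 7 (mod 71) since 61·7 = 427 ≡ 1, so λ ≡ 42.
  x = λ² - 20 - 10 = 1764 - 30 ≡ 30; y = λ·(20 - 30) - 3 ≡ 3. → (30, 3)
11Q: (30, 3) + (10, 9). λ = (9 - 3)/(10 - 30) ≡ 6/51 mod 71. 51⁻¹ ≡ 39 (mod 71), so λ ≡ 21.
  x = λ² - 30 - 10 = 441 - 40 ≡ 46; y = λ·(30 - 46) - 3 ≡ 16. → (46, 16)
12Q: (46, 16) + (10, 9). λ = (9 - 16)/(10 - 46) ≡ 64/35 mod 71. 35⁻¹ ≡ 69 (mod 71), so λ ≡ 14.
  x = λ² - 46 - 10 = 196 - 56 ≡ 69; y = λ·(46 - 69) - 16 ≡ 17. → (69, 17)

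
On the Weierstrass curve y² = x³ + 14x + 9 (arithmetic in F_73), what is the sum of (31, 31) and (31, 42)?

O

The two points share x = 31 and their y-coordinates satisfy 31 + 42 ≡ 0 (mod 73), so they are inverses. Their sum is 𝒪.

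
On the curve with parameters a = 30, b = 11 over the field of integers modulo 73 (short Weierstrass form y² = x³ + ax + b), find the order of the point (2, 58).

2P: tangent at (2, 58): λ = (3·2² + 30)/(2·58) ≡ 42/43. 43⁻¹ ≡ 17 (mod 73), so λ ≡ 42·17 ≡ 57.
  x = λ² - 2 - 2 = 3249 - 4 ≡ 33; y = λ·(2 - 33) - 58 ≡ 0. → (33, 0)
3P: (33, 0) + (2, 58). λ = (58 - 0)/(2 - 33) ≡ 58/42 mod 73. 42⁻¹ ≡ 40 (mod 73) since 42·40 = 1680 ≡ 1, so λ ≡ 57.
  x = λ² - 33 - 2 = 3249 - 35 ≡ 2; y = λ·(33 - 2) - 0 ≡ 15. → (2, 15)
4P: (2, 15) + (2, 58): same x and y₁ ≡ -y₂, so the sum is O.
4P = O, so the order is 4.

4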